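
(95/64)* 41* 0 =0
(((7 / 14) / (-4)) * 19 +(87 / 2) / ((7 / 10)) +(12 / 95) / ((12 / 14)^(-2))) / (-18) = -2229211 / 670320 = -3.33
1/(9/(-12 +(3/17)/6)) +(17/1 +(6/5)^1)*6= 107.87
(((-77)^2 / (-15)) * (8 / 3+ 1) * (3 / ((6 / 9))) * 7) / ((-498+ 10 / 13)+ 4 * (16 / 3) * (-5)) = 17804787 / 235520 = 75.60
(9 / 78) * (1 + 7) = 12 / 13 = 0.92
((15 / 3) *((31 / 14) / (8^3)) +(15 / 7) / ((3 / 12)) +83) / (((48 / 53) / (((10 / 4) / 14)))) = 173982835 / 9633792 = 18.06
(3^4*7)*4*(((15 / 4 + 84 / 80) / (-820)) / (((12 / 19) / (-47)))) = 1012662 / 1025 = 987.96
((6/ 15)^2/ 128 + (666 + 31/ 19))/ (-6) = -3382673/ 30400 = -111.27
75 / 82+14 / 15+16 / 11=44683 / 13530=3.30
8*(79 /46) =316 /23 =13.74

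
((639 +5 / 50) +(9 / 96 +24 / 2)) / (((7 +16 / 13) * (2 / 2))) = 79.12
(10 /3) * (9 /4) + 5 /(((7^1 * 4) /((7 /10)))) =61 /8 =7.62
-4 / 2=-2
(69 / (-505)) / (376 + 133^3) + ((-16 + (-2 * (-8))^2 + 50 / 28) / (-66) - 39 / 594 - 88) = -302145375838513 / 3293888778180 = -91.73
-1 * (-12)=12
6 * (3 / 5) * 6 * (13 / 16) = 351 / 20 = 17.55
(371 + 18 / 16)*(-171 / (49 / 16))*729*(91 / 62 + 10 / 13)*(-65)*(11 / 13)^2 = 31139398722465 / 19747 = 1576917948.17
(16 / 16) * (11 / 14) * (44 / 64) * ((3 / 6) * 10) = 605 / 224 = 2.70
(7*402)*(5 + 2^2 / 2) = 19698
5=5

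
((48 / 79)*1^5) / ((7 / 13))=624 / 553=1.13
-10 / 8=-5 / 4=-1.25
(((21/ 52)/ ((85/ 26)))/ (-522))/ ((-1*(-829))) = -7/ 24521820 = -0.00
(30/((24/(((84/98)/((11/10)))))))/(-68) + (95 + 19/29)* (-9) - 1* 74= -141960607/151844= -934.91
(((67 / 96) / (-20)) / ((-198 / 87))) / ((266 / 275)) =9715 / 612864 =0.02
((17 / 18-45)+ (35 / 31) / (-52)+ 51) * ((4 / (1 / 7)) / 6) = 703045 / 21762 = 32.31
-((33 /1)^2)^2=-1185921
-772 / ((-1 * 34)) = 386 / 17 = 22.71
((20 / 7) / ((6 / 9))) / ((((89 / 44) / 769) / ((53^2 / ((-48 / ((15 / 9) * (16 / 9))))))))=-4752266200 / 16821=-282519.84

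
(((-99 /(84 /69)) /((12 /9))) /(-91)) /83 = 0.01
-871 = -871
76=76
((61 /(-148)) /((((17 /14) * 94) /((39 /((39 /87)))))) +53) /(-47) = -6230207 /5557844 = -1.12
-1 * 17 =-17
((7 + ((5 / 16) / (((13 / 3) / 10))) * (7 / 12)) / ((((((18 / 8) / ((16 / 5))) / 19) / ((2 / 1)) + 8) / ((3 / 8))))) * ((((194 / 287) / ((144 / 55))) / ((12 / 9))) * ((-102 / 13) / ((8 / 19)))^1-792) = -9550980642357 / 34591341824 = -276.11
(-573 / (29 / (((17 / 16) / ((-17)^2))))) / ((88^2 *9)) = -191 / 183254016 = -0.00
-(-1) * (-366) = -366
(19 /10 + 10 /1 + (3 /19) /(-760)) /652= 171833 /9414880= 0.02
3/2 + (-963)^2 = 1854741/2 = 927370.50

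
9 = 9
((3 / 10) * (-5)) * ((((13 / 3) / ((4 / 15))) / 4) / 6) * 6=-195 / 32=-6.09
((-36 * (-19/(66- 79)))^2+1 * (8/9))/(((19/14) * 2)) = 1020.26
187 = 187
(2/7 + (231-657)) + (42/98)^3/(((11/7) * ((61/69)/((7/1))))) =-1997717/4697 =-425.32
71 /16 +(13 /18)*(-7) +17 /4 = 523 /144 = 3.63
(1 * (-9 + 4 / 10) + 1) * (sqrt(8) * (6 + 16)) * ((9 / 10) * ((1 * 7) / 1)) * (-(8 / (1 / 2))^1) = 842688 * sqrt(2) / 25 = 47669.63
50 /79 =0.63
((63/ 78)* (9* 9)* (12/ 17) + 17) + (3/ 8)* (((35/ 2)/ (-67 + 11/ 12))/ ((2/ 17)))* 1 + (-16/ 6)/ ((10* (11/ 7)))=1106260241/ 17794920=62.17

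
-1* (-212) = 212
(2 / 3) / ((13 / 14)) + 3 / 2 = 173 / 78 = 2.22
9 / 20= 0.45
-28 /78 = -14 /39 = -0.36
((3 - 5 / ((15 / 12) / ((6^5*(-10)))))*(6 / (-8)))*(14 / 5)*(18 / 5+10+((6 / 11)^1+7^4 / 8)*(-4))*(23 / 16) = 19650426751431 / 17600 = 1116501519.97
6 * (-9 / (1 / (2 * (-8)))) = 864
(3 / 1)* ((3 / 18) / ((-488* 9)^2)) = 1 / 38579328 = 0.00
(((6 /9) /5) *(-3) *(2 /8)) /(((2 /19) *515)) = -19 /10300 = -0.00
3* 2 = 6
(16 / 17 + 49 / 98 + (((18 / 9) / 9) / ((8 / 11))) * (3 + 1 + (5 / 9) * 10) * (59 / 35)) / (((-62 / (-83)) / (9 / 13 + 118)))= 39274536023 / 38845170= 1011.05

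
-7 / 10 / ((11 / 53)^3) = -1042139 / 13310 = -78.30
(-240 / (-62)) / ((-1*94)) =-0.04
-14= -14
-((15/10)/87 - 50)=2899/58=49.98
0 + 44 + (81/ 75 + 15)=60.08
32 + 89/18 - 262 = -4051/18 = -225.06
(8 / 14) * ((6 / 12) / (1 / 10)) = 20 / 7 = 2.86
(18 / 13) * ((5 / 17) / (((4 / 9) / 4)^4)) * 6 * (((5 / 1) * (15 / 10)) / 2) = 13286025 / 221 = 60117.76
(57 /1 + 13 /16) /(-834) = -925 /13344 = -0.07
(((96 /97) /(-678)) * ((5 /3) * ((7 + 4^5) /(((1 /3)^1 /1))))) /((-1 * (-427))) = -82480 /4680347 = -0.02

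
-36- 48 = -84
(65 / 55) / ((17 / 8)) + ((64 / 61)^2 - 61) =-41292511 / 695827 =-59.34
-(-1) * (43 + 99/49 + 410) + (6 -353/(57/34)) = 699532/2793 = 250.46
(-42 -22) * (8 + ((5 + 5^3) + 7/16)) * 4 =-35440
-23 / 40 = -0.58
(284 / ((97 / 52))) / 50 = 7384 / 2425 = 3.04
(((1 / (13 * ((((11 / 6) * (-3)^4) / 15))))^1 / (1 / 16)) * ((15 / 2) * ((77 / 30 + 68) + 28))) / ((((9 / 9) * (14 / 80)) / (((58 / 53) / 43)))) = 274409600 / 20531511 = 13.37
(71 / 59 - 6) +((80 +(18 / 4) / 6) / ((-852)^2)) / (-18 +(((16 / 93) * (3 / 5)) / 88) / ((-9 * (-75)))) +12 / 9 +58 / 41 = -99362370116480609 / 48501415532331264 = -2.05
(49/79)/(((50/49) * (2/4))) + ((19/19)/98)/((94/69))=22254287/18193700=1.22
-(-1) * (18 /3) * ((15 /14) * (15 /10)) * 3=405 /14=28.93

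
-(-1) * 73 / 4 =73 / 4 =18.25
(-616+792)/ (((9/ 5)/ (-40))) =-35200/ 9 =-3911.11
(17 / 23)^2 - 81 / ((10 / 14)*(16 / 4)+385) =161564 / 478745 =0.34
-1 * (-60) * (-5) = -300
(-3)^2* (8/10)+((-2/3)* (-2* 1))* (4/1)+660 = 10088/15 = 672.53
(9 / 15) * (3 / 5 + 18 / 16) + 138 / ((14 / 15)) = 208449 / 1400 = 148.89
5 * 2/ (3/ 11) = 110/ 3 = 36.67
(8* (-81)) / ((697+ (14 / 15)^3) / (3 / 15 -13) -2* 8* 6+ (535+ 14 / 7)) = -27993600 / 16696081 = -1.68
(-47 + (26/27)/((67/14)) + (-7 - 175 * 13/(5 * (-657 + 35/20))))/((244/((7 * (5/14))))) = -629471455/1156898916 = -0.54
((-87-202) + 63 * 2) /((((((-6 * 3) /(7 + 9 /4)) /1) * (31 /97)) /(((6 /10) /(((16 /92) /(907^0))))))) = 13455161 /14880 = 904.24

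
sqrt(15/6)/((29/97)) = 97* sqrt(10)/58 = 5.29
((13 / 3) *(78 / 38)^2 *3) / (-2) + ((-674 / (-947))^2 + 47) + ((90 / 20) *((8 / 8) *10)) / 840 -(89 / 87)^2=2624730897249991 / 137225143041336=19.13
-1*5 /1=-5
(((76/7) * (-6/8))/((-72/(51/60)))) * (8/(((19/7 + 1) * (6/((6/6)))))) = 323/9360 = 0.03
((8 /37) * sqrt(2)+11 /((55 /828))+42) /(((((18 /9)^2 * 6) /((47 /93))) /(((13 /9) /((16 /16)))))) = 611 * sqrt(2) /92907+105703 /16740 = 6.32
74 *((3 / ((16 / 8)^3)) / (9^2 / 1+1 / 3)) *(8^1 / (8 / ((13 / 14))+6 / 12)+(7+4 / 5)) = 1141413 / 385520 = 2.96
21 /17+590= 10051 /17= 591.24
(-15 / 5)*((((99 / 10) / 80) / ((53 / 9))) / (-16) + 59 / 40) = -2999247 / 678400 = -4.42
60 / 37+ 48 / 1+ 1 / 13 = 23905 / 481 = 49.70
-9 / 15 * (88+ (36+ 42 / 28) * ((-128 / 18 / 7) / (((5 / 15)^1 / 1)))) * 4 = 2208 / 35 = 63.09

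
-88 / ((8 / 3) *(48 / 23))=-253 / 16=-15.81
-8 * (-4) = 32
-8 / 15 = -0.53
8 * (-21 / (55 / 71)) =-11928 / 55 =-216.87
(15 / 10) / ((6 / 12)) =3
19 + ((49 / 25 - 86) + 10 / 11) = -17636 / 275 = -64.13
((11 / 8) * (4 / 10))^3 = 1331 / 8000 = 0.17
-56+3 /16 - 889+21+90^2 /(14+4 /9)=-75513 /208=-363.04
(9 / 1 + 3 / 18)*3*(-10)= -275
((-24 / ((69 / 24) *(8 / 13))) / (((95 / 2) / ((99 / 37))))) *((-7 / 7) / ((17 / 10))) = 123552 / 274873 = 0.45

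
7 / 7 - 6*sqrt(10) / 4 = 1 - 3*sqrt(10) / 2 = -3.74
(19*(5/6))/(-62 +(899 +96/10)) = 475/25398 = 0.02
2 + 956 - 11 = 947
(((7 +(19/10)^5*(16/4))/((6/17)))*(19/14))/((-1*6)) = -856304977/12600000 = -67.96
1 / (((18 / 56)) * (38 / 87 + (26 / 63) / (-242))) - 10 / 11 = 6603594 / 1057991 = 6.24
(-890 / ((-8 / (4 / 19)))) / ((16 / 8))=445 / 38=11.71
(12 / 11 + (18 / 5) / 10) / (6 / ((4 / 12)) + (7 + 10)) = 57 / 1375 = 0.04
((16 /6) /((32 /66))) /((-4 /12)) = -33 /2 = -16.50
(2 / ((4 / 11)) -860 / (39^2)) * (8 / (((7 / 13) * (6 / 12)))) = 120088 / 819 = 146.63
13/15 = 0.87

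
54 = 54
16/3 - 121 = -347/3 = -115.67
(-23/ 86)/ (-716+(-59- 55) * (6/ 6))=0.00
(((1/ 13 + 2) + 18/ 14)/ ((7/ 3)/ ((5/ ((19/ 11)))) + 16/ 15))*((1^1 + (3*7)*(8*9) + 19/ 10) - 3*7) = 25142337/ 9373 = 2682.42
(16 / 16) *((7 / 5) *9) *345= 4347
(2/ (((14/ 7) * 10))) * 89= 89/ 10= 8.90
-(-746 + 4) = 742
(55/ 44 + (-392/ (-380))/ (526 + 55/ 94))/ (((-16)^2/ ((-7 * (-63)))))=10385052993/ 4815262720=2.16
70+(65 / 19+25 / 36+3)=52747 / 684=77.12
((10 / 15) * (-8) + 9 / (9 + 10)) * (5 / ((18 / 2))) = -1385 / 513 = -2.70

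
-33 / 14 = -2.36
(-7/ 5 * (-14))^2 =9604/ 25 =384.16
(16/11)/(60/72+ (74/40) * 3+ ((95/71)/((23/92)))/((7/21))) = 68160/1051523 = 0.06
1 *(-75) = -75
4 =4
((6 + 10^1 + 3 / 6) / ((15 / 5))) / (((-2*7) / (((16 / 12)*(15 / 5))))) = -11 / 7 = -1.57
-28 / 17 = -1.65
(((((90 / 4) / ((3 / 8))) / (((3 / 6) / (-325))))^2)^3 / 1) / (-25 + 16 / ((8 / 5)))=-234582917400000000000000000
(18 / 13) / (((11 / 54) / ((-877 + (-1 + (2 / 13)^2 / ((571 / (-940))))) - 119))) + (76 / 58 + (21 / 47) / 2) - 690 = -280831656443699 / 37617047182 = -7465.54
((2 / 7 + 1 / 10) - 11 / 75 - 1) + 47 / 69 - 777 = -18766477 / 24150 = -777.08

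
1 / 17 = 0.06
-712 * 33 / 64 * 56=-20559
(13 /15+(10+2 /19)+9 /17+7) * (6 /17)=179278 /27455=6.53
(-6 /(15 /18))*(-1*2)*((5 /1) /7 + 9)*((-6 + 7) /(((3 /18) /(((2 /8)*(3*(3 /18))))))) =3672 /35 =104.91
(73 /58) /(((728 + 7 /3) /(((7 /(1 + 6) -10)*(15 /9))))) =-3285 /127078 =-0.03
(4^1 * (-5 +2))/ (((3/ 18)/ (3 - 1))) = -144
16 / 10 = 8 / 5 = 1.60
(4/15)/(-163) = -4/2445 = -0.00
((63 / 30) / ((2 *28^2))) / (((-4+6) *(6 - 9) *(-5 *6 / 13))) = 13 / 134400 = 0.00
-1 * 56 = -56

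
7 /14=1 /2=0.50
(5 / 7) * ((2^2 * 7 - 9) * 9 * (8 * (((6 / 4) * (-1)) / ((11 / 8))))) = -82080 / 77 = -1065.97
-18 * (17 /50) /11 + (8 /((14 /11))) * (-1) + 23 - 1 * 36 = -38196 /1925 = -19.84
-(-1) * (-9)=-9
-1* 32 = -32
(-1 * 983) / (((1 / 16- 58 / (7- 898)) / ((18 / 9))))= -28027296 / 1819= -15408.08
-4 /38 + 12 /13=202 /247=0.82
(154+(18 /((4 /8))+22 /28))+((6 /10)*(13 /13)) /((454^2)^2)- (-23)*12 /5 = 245.99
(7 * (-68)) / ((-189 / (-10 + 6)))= -272 / 27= -10.07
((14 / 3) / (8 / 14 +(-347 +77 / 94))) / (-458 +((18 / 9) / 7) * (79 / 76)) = 0.00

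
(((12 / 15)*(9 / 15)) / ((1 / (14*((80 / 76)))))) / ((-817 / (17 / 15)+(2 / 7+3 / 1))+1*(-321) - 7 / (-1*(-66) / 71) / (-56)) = -0.01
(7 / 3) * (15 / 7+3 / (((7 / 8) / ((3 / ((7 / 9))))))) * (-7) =-251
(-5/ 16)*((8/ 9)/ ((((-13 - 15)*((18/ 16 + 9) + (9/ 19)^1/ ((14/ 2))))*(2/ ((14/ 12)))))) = 133/ 234252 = 0.00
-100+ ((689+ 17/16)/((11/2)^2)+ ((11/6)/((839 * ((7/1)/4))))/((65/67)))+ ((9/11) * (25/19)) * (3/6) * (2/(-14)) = -813708142781/10531581060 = -77.26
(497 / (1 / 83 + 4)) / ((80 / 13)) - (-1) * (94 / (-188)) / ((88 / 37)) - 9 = 399991 / 36630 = 10.92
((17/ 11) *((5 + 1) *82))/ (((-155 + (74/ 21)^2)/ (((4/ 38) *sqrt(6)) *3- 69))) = 254508156/ 691669- 22131144 *sqrt(6)/ 13141711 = 363.84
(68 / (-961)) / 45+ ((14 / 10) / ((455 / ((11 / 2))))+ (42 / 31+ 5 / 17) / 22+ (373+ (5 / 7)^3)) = 6121111201372 / 16390503675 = 373.45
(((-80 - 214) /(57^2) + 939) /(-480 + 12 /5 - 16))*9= -15252585 /890948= -17.12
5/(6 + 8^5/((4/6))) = 5/49158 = 0.00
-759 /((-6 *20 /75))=3795 /8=474.38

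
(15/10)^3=3.38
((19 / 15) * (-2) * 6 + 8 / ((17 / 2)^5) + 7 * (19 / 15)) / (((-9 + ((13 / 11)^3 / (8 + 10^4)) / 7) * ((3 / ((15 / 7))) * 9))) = 199635922545400 / 3574626134809017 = 0.06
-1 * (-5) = 5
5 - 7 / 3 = 2.67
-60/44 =-15/11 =-1.36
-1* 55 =-55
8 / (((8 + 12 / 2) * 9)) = 4 / 63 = 0.06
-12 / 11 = -1.09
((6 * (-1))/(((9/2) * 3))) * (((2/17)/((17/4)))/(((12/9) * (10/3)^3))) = -9/36125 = -0.00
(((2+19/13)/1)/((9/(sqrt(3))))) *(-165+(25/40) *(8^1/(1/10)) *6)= 89.93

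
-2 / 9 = -0.22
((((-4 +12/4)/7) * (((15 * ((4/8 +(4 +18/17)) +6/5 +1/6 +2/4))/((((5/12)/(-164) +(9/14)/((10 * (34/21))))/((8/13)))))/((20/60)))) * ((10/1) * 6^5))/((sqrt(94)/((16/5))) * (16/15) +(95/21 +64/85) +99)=-21159197371436544000/35864409524417 +879293367509760000 * sqrt(94)/466237323817421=-571692.76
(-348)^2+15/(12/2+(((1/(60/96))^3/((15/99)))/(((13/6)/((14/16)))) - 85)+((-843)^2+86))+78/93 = 21677672860770125/178999229824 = 121104.84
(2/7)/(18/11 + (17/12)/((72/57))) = 6336/61159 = 0.10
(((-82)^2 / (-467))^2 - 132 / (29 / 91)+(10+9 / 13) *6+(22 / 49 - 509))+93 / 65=-13090696760028 / 20143790485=-649.86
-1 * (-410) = 410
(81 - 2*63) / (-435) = 3 / 29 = 0.10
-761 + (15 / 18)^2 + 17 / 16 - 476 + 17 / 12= -177671 / 144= -1233.83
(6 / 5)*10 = 12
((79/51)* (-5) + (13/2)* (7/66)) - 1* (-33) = 58219/2244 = 25.94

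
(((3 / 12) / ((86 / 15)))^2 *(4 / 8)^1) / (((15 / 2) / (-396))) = -1485 / 29584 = -0.05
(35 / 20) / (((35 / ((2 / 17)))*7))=1 / 1190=0.00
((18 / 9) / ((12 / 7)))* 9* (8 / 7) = 12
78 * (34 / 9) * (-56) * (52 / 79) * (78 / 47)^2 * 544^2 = -1544932060299264 / 174511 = -8852920791.81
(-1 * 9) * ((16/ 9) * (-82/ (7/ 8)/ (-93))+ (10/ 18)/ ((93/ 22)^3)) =-16.19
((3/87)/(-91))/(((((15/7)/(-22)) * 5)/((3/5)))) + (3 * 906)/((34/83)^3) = 36618883799969/926100500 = 39540.94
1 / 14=0.07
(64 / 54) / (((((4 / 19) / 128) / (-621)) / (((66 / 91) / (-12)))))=2461184 / 91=27045.98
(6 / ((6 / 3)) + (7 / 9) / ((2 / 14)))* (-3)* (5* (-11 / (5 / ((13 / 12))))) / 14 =2717 / 126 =21.56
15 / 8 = 1.88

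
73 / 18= 4.06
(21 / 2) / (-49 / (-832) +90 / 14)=61152 / 37783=1.62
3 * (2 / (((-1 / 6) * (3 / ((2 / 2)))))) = -12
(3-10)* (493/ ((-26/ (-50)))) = -86275/ 13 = -6636.54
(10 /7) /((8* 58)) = 5 /1624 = 0.00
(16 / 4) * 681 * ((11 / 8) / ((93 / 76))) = 94886 / 31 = 3060.84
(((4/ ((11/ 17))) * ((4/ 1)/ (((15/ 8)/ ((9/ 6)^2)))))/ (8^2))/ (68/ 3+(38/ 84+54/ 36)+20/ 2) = 1071/ 79970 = 0.01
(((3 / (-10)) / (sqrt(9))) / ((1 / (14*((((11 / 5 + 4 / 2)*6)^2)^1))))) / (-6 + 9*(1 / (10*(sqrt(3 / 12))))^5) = 926100 / 6247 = 148.25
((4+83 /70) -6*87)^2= 1308775329 /4900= 267097.01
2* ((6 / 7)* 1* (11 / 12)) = 11 / 7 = 1.57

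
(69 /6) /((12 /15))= 115 /8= 14.38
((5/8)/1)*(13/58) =0.14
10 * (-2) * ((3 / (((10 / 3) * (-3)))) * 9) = 54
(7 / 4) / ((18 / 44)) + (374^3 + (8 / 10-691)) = 4708164427 / 90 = 52312938.08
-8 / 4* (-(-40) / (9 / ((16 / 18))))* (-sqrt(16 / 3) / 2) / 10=128* sqrt(3) / 243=0.91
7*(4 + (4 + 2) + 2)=84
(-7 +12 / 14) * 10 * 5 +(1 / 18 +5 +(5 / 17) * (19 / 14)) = -323108 / 1071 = -301.69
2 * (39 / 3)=26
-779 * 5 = -3895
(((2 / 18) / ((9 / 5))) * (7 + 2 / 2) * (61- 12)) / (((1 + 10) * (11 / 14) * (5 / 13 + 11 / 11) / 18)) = 356720 / 9801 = 36.40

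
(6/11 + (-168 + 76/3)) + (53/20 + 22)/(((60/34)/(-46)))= -863131/1100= -784.66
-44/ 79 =-0.56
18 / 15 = 6 / 5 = 1.20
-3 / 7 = -0.43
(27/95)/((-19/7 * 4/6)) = -0.16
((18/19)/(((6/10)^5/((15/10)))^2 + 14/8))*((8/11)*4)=22500000000/14309049359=1.57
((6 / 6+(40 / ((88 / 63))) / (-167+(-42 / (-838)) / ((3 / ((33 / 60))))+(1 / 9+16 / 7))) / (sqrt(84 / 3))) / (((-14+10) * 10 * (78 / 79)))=-62374618981 * sqrt(7) / 41751669479520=-0.00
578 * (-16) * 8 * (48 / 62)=-1775616 / 31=-57277.94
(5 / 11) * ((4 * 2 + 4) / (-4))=-1.36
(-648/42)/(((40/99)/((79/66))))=-6399/140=-45.71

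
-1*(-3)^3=27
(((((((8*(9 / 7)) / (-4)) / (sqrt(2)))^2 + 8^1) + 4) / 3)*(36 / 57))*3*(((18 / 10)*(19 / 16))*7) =2025 / 14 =144.64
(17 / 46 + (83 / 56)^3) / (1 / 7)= 14643837 / 577024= 25.38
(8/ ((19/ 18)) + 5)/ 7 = 239/ 133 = 1.80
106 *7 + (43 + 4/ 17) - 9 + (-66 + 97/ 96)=1160753/ 1632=711.25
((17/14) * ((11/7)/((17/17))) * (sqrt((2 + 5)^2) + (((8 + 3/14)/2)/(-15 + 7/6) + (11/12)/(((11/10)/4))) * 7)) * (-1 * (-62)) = 81569587/24402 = 3342.74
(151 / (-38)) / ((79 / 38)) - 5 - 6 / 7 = -4296 / 553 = -7.77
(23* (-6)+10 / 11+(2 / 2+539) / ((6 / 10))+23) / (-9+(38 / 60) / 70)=-18154500 / 207691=-87.41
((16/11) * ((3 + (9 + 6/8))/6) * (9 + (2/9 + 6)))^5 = 2192791913674964768/9509900499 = 230579900.80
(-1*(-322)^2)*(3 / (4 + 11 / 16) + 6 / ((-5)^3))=-7672616 / 125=-61380.93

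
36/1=36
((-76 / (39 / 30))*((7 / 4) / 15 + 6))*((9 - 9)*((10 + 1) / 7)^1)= 0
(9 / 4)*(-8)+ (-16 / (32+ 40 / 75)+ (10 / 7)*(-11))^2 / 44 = -24129542 / 2005619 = -12.03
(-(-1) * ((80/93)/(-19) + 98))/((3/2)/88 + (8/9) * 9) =30463136/2493237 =12.22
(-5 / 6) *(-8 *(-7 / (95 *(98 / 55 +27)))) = -1540 / 90231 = -0.02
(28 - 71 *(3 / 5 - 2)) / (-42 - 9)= -637 / 255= -2.50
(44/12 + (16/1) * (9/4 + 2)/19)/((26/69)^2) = 655431/12844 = 51.03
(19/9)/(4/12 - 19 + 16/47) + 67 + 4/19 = 520123/7752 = 67.10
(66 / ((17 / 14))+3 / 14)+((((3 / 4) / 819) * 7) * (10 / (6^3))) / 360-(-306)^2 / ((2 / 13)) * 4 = -351426314760649 / 144353664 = -2434481.43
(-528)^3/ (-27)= 5451776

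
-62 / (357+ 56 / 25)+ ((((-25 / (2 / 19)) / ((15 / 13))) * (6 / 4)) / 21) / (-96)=-0.02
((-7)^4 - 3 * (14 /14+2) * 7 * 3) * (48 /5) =106176 /5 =21235.20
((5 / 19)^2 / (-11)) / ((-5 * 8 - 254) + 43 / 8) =200 / 9169039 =0.00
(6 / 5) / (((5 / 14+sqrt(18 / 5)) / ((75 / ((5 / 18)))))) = -113400 / 3403+190512 * sqrt(10) / 3403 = 143.71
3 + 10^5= 100003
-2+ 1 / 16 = -31 / 16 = -1.94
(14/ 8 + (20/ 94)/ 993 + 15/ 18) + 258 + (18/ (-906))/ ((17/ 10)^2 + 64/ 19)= 619476752579/ 2377296284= 260.58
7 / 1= 7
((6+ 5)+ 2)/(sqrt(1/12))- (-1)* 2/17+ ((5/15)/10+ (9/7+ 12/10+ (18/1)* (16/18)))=66533/3570+ 26* sqrt(3)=63.67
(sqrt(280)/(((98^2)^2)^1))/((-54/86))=-43 * sqrt(70)/1245197016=-0.00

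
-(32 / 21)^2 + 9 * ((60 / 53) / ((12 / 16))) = 263248 / 23373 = 11.26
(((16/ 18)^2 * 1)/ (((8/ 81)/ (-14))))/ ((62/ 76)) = -4256/ 31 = -137.29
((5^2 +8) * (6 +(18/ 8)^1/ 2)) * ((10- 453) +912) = 882189/ 8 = 110273.62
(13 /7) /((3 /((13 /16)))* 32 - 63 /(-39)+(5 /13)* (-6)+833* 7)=169 /541310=0.00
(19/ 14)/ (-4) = -19/ 56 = -0.34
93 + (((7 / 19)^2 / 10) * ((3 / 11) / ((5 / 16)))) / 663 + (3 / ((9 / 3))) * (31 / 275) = 185715698 / 1994525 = 93.11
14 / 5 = 2.80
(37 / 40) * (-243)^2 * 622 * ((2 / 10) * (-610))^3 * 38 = -11721353330874708 / 5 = -2344270666174941.60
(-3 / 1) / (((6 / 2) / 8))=-8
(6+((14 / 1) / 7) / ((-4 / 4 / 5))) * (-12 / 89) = 48 / 89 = 0.54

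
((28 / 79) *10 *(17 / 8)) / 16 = 595 / 1264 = 0.47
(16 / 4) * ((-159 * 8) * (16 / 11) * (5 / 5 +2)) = -244224 / 11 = -22202.18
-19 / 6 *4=-38 / 3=-12.67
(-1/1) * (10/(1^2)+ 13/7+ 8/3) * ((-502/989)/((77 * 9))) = 153110/14392917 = 0.01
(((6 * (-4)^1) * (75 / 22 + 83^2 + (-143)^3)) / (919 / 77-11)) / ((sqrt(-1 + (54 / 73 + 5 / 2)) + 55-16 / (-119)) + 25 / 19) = 9464415268611579094 / 7130196834027-2296704438304087 * sqrt(47742) / 14260393668054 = 1292180.45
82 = 82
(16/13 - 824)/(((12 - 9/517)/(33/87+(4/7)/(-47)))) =-58878424/2335515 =-25.21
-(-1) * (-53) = -53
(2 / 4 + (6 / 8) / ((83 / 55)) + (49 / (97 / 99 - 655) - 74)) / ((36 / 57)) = -310908837 / 2687042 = -115.71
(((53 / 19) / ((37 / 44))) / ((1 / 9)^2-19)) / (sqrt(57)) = -31482 * sqrt(57) / 10271533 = -0.02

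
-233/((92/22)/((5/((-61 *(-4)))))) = -12815/11224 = -1.14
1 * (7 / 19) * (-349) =-2443 / 19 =-128.58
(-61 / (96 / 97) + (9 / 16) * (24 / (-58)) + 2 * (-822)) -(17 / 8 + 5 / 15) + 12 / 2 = -1579759 / 928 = -1702.33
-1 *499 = -499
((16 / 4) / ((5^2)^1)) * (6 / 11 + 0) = 24 / 275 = 0.09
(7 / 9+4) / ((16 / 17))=731 / 144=5.08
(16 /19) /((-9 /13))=-208 /171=-1.22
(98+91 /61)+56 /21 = 18695 /183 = 102.16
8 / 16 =1 / 2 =0.50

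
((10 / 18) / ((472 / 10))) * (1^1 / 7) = 25 / 14868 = 0.00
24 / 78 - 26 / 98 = 27 / 637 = 0.04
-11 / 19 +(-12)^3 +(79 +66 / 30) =-156501 / 95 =-1647.38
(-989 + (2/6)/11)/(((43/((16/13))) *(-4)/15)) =652720/6149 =106.15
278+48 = 326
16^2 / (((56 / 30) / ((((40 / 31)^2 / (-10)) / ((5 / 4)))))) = -122880 / 6727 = -18.27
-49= -49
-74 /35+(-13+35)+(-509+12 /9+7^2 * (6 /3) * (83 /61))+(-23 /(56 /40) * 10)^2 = 26635.36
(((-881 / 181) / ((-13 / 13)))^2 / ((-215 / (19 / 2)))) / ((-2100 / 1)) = 14747059 / 29583183000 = 0.00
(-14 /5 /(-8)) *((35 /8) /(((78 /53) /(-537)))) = -464863 /832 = -558.73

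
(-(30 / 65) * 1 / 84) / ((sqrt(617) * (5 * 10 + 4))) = -sqrt(617) / 6063876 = -0.00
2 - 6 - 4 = -8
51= 51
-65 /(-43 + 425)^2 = -65 /145924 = -0.00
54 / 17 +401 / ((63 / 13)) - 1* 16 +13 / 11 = 837680 / 11781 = 71.10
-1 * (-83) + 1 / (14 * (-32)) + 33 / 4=40879 / 448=91.25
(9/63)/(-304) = -1/2128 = -0.00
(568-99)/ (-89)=-469/ 89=-5.27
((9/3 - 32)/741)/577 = -29/427557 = -0.00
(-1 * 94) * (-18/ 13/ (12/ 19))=2679/ 13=206.08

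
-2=-2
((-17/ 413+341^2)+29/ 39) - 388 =1866699865/ 16107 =115893.70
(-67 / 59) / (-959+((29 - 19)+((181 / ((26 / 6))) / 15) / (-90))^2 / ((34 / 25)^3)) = 144192698208 / 116753026574269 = 0.00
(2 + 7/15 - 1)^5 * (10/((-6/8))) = -41229056/455625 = -90.49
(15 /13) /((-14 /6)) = -45 /91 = -0.49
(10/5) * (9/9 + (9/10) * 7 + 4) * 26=2938/5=587.60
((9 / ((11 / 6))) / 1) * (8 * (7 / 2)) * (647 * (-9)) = -8804376 / 11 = -800397.82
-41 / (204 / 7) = -287 / 204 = -1.41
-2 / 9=-0.22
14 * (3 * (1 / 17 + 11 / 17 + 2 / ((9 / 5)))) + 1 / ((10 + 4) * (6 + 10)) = 871859 / 11424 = 76.32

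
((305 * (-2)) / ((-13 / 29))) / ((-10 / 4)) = -7076 / 13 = -544.31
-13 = -13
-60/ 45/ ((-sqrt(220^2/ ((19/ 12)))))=0.01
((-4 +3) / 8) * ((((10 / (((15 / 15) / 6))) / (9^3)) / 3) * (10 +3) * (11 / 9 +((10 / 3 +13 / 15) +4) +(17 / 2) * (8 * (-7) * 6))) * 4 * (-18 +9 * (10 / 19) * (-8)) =-392998528 / 13851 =-28373.30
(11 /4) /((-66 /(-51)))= 17 /8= 2.12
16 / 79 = 0.20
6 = 6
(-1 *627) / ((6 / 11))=-1149.50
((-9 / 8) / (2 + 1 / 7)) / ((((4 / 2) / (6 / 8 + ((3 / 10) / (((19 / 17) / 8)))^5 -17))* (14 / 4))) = -2730797456163 / 1238049500000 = -2.21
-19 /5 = -3.80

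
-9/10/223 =-9/2230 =-0.00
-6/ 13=-0.46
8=8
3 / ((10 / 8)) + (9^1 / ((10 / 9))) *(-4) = -30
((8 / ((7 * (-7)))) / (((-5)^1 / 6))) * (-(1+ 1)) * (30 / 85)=-576 / 4165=-0.14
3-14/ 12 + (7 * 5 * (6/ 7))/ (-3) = -8.17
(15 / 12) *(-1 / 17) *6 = -15 / 34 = -0.44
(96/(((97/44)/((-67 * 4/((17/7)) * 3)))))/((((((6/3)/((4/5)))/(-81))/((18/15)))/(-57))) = -1317101119488/41225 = -31949087.19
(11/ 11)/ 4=1/ 4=0.25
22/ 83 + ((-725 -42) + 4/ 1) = -63307/ 83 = -762.73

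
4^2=16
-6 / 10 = -3 / 5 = -0.60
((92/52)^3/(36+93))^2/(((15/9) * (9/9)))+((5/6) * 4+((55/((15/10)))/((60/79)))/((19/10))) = 219334656888248/7630678214055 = 28.74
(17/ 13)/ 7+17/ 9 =1700/ 819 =2.08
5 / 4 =1.25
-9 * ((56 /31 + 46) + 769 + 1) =-228168 /31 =-7360.26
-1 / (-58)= 1 / 58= 0.02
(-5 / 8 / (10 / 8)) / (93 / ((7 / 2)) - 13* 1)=-7 / 190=-0.04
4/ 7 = 0.57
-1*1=-1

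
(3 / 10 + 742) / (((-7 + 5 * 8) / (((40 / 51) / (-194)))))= -14846 / 163251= -0.09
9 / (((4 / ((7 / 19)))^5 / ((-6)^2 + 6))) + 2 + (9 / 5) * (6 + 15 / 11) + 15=2109731821597 / 69726947840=30.26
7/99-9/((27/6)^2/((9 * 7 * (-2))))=5551/99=56.07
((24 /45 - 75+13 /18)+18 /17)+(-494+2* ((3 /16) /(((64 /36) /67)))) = -54105971 /97920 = -552.55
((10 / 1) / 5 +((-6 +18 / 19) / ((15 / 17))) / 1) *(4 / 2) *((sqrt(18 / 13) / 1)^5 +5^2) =-3540 / 19 - 688176 *sqrt(26) / 208715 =-203.13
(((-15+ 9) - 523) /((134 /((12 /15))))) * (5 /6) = -529 /201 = -2.63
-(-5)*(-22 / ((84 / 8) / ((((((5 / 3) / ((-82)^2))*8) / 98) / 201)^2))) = -5500 / 51806172339790029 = -0.00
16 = 16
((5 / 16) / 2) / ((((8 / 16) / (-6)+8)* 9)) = 1 / 456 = 0.00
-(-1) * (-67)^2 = 4489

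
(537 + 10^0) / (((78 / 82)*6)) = 11029 / 117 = 94.26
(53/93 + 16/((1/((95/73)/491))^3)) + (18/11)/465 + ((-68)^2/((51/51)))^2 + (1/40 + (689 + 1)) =40290101332693922206191149/1884294071728618440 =21382066.60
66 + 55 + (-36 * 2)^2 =5305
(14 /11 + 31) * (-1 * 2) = -710 /11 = -64.55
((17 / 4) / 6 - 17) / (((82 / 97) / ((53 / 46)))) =-22.20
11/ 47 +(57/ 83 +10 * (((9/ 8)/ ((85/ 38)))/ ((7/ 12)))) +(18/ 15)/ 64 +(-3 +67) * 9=43492595537/ 74275040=585.56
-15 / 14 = -1.07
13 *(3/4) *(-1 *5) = -195/4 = -48.75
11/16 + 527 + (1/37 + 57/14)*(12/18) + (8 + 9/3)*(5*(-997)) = -675114541/12432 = -54304.58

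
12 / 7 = 1.71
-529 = -529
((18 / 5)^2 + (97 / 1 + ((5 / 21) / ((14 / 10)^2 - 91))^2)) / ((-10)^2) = 6007083621109 / 5462971290000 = 1.10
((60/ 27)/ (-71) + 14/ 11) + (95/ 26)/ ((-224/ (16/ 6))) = 6129943/ 5117112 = 1.20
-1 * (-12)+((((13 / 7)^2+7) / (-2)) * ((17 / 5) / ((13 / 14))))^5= -49956542988878324524 / 19501004534375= -2561742.03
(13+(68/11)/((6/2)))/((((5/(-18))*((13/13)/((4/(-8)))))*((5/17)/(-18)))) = -456246/275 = -1659.08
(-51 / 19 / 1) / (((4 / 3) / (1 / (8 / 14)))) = -1071 / 304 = -3.52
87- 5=82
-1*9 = -9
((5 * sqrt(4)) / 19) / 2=5 / 19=0.26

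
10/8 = 1.25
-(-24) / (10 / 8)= 96 / 5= 19.20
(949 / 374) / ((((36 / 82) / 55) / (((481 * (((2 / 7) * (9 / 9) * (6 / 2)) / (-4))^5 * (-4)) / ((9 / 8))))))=245.63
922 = 922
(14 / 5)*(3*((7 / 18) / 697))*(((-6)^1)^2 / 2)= 294 / 3485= 0.08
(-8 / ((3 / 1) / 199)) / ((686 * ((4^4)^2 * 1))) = -199 / 16859136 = -0.00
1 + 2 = 3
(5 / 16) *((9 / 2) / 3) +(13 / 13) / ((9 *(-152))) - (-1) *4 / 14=28871 / 38304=0.75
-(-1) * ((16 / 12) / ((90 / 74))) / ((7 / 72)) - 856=-88696 / 105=-844.72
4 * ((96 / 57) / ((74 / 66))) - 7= -697 / 703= -0.99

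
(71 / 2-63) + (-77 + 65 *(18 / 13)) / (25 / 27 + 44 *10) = -654073 / 23810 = -27.47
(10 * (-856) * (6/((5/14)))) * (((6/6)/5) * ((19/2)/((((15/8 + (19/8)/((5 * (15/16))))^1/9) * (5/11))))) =-3246034176/1429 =-2271542.46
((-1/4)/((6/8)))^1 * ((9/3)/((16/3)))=-0.19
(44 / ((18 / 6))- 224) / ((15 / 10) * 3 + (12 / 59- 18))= 74104 / 4707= 15.74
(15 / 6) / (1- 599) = -5 / 1196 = -0.00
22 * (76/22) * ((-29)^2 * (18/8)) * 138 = 19845918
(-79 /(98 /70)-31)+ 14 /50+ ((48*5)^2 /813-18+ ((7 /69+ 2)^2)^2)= -15907697493566 /1074988213425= -14.80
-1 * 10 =-10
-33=-33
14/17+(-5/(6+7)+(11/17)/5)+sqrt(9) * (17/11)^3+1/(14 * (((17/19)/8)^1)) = 12.28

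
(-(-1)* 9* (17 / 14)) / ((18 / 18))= 153 / 14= 10.93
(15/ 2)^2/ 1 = 225/ 4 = 56.25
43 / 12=3.58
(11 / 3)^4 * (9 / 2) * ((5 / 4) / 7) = 73205 / 504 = 145.25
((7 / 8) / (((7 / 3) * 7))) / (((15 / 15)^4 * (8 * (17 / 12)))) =9 / 1904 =0.00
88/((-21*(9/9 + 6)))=-88/147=-0.60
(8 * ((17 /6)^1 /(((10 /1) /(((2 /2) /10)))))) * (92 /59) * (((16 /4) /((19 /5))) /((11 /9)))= 18768 /61655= 0.30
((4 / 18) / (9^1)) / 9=2 / 729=0.00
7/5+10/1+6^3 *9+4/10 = 9779/5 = 1955.80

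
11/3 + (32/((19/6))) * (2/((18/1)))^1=91/19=4.79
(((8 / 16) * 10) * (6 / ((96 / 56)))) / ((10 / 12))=21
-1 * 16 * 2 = -32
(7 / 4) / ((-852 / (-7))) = 49 / 3408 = 0.01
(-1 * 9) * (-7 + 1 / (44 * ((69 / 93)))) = 63477 / 1012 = 62.72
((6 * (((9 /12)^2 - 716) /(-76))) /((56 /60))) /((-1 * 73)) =-515115 /621376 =-0.83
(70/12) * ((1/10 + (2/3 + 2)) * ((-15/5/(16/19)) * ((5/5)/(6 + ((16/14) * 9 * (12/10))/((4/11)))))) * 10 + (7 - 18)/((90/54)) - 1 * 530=-369739189/671040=-550.99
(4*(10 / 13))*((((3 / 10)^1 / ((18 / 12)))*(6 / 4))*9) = 108 / 13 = 8.31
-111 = -111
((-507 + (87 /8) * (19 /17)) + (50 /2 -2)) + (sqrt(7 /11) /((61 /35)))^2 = -2625417001 /5566616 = -471.64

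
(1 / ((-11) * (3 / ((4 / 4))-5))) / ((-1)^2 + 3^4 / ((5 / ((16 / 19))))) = 95 / 30602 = 0.00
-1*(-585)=585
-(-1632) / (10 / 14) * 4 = 45696 / 5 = 9139.20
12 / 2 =6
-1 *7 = -7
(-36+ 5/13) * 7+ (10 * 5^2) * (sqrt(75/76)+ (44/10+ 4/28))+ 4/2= 625 * sqrt(57)/19+ 80845/91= 1136.76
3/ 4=0.75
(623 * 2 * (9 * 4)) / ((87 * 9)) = 4984 / 87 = 57.29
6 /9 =2 /3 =0.67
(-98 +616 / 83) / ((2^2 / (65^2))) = -15881775 / 166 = -95673.34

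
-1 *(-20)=20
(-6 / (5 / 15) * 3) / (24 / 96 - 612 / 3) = 216 / 815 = 0.27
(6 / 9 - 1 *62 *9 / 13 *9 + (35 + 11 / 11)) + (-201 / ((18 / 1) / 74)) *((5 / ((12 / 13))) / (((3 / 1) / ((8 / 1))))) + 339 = -4193245 / 351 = -11946.57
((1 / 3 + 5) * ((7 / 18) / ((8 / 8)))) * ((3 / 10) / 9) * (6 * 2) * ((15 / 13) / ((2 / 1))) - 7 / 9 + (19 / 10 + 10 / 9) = 2.71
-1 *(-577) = 577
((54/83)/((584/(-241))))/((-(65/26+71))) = 2169/593782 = 0.00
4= 4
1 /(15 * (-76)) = -1 /1140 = -0.00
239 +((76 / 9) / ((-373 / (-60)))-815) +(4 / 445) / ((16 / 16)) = -286141204 / 497955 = -574.63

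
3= 3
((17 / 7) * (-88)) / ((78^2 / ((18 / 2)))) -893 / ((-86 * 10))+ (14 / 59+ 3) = 237671541 / 60025420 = 3.96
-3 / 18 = -1 / 6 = -0.17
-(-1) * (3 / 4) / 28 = 3 / 112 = 0.03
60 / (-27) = -20 / 9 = -2.22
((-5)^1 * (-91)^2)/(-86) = 41405/86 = 481.45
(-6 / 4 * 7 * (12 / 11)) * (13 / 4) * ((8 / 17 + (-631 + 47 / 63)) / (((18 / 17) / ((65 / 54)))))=26653.14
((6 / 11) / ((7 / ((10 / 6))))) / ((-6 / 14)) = -10 / 33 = -0.30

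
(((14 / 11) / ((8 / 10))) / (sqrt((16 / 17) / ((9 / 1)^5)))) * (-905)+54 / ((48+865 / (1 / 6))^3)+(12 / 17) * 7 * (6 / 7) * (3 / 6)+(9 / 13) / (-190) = 118120226051473 / 55875137055660 - 7697025 * sqrt(17) / 88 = -360630.24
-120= -120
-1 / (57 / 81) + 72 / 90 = -59 / 95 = -0.62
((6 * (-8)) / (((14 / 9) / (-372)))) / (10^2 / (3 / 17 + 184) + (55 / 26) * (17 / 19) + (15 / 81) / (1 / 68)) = 3355602209856 / 4393196185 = 763.82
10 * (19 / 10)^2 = 361 / 10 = 36.10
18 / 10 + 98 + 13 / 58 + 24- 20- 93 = 3197 / 290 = 11.02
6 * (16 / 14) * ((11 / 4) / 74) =66 / 259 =0.25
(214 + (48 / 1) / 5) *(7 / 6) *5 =3913 / 3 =1304.33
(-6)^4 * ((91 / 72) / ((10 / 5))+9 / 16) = 1548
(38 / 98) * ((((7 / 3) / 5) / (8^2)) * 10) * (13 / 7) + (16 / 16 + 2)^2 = 42583 / 4704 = 9.05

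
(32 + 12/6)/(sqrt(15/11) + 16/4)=1496/161 - 34 * sqrt(165)/161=6.58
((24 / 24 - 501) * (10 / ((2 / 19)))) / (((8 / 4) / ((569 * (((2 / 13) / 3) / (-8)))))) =6756875 / 78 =86626.60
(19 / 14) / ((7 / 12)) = 114 / 49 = 2.33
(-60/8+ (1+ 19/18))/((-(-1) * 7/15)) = -35/3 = -11.67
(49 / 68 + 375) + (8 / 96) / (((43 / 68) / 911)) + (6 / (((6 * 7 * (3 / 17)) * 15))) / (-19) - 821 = -5691535333 / 17500140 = -325.23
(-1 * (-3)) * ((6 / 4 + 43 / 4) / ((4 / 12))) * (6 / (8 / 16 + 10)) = 63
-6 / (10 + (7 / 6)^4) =-7776 / 15361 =-0.51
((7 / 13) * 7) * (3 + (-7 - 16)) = -980 / 13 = -75.38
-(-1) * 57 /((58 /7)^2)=2793 /3364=0.83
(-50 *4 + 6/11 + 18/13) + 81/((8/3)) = -191843/1144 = -167.69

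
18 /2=9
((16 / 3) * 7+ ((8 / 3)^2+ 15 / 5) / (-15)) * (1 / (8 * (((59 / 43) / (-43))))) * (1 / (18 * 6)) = -9150701 / 6881760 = -1.33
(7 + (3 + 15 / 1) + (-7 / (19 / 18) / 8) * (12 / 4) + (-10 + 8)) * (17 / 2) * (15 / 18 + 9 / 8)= 1245641 / 3648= 341.46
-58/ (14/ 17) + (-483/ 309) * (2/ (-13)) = -657873/ 9373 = -70.19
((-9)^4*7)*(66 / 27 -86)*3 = -11512368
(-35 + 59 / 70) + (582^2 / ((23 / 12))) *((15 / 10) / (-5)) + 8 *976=-72842561 / 1610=-45243.83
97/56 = 1.73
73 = 73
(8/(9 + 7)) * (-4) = -2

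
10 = 10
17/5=3.40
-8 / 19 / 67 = -8 / 1273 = -0.01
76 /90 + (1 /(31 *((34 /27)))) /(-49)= 1961333 /2324070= 0.84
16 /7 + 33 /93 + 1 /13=7666 /2821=2.72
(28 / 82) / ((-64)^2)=7 / 83968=0.00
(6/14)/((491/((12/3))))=12/3437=0.00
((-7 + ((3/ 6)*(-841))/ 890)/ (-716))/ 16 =13301/ 20391680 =0.00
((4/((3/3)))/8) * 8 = 4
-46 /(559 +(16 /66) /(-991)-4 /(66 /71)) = -501446 /6046749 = -0.08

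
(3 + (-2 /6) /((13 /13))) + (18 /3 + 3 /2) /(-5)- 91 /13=-35 /6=-5.83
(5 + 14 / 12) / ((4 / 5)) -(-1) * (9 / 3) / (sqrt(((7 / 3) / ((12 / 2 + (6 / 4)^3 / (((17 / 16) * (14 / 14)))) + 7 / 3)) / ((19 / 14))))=185 / 24 + 3 * sqrt(379202) / 238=15.47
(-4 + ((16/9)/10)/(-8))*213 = -12851/15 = -856.73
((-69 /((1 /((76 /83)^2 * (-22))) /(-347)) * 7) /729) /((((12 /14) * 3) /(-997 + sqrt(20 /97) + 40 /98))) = 24762277487728 /15066243 - 49693919968 * sqrt(485) /1461425571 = 1642811.35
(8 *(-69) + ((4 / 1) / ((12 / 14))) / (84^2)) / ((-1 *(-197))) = -834623 / 297864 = -2.80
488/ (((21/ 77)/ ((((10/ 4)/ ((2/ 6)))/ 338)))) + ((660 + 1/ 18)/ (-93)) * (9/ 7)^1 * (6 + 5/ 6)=-29904929/ 1320228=-22.65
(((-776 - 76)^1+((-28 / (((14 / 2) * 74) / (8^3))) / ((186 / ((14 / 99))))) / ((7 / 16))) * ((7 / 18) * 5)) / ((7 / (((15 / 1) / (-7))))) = 3628223150 / 7153839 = 507.17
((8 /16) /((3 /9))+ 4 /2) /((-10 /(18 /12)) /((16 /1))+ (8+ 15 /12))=21 /53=0.40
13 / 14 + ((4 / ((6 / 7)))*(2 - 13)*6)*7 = -30171 / 14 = -2155.07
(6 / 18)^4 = 1 / 81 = 0.01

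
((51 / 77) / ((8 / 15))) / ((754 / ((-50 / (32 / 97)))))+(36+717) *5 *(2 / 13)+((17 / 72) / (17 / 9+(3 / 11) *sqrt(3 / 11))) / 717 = 147490959969628139 / 254742177161472-1683 *sqrt(33) / 731286464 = 578.98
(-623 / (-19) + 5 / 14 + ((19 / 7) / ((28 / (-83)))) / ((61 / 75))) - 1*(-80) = 23455613 / 227164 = 103.25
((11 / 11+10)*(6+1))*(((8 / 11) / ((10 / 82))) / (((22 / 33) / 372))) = 1281168 / 5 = 256233.60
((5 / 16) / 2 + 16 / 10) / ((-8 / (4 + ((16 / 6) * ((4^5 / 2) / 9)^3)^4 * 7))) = -653647866927232380500453550271539289289 / 7320573585587520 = -89289160102715259183738.71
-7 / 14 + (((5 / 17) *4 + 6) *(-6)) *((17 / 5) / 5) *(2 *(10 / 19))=-5951 / 190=-31.32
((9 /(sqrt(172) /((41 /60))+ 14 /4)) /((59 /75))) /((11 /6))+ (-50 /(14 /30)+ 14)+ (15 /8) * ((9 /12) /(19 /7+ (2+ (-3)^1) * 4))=-32824434587171 /348092801056+ 79704000 * sqrt(43) /1553985719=-93.96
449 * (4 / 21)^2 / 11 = 7184 / 4851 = 1.48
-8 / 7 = -1.14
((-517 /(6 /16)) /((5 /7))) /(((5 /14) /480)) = -12970496 /5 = -2594099.20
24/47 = 0.51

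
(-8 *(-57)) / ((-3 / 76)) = -11552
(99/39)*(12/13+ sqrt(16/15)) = 396/169+ 44*sqrt(15)/65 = 4.96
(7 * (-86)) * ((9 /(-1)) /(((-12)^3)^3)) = -301 /286654464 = -0.00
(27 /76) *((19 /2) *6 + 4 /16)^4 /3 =24750526329 /19456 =1272128.20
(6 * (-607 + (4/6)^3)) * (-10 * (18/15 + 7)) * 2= 5372968/9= 596996.44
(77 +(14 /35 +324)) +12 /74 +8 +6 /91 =6896089 /16835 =409.63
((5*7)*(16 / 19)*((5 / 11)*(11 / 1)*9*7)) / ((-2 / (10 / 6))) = -147000 / 19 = -7736.84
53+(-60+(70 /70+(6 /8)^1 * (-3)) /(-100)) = -559 /80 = -6.99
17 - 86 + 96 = 27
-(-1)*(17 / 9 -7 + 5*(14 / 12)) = 13 / 18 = 0.72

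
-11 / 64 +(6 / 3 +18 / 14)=1395 / 448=3.11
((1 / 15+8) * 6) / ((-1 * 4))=-121 / 10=-12.10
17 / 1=17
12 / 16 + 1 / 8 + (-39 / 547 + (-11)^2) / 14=291395 / 30632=9.51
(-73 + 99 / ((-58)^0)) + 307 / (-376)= 9469 / 376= 25.18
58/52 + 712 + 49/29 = 538963/754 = 714.81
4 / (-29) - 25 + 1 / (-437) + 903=11125117 / 12673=877.86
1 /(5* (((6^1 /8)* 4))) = 1 /15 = 0.07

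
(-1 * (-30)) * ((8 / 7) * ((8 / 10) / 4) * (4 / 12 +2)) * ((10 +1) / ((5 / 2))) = 352 / 5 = 70.40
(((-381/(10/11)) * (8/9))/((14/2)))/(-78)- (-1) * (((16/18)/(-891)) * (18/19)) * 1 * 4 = 5226394/7702695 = 0.68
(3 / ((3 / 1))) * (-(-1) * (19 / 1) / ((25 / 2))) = 38 / 25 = 1.52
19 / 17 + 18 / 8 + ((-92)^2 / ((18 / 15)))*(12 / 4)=1439109 / 68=21163.37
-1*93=-93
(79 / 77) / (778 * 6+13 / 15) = 1185 / 5392541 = 0.00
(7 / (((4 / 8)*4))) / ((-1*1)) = -7 / 2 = -3.50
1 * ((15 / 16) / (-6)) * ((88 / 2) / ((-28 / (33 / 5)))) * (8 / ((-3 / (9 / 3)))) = -363 / 28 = -12.96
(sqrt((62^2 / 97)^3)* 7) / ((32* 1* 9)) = 208537* sqrt(97) / 338724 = 6.06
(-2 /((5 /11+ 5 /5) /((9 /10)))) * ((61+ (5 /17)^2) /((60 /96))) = -873873 /7225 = -120.95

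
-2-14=-16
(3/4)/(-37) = -3/148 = -0.02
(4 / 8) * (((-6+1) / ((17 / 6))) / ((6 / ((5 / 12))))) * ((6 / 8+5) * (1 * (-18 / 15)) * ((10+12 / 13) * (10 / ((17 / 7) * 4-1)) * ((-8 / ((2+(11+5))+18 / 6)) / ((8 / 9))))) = -122475 / 53924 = -2.27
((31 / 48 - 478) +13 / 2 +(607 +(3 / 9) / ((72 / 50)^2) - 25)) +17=62357 / 486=128.31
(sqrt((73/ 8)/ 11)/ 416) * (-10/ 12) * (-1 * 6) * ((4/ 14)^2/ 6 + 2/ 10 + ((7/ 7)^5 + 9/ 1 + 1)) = 317 * sqrt(1606)/ 103488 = 0.12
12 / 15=4 / 5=0.80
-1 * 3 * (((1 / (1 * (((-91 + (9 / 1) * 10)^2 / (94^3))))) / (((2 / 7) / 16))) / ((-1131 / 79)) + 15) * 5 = 18372433255 / 377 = 48733244.71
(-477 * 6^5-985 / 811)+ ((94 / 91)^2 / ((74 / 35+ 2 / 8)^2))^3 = -19095177646353276192872850240153 / 5148123190828408563924619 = -3709153.21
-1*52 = -52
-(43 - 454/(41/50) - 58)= 23315/41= 568.66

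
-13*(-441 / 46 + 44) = -20579 / 46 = -447.37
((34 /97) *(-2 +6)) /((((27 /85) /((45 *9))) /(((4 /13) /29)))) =693600 /36569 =18.97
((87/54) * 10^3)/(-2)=-7250/9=-805.56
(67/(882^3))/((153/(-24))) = -67/4374072171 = -0.00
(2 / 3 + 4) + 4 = 26 / 3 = 8.67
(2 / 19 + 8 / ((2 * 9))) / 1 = 0.55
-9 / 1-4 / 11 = -103 / 11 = -9.36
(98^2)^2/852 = 23059204/213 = 108259.17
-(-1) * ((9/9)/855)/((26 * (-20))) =-1/444600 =-0.00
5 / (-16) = -5 / 16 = -0.31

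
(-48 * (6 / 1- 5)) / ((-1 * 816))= 1 / 17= 0.06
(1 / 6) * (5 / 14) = 5 / 84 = 0.06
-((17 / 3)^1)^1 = -17 / 3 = -5.67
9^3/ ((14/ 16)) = 5832/ 7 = 833.14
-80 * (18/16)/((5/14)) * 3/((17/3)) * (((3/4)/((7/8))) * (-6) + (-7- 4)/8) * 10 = 8695.59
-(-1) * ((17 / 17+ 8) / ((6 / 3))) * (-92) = -414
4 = 4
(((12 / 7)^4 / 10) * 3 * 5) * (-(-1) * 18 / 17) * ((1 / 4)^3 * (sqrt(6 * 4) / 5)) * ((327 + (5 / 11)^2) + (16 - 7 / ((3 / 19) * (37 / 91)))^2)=26034225761304 * sqrt(6) / 33806476165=1886.34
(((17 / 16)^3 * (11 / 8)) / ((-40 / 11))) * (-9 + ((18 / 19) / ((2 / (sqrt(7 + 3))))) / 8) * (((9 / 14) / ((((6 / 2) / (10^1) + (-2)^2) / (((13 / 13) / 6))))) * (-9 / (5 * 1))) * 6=-433370817 / 394526720 + 433370817 * sqrt(10) / 59968061440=-1.08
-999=-999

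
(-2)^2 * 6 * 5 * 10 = 1200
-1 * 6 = -6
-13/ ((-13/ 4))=4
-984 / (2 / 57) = -28044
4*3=12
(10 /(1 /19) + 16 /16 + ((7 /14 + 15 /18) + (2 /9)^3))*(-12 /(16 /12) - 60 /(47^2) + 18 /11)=-8393929997 /5904657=-1421.58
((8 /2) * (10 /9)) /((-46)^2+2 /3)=4 /1905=0.00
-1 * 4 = -4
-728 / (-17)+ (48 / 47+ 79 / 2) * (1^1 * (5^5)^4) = 6175327301025459057 / 1598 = 3864410075735581.39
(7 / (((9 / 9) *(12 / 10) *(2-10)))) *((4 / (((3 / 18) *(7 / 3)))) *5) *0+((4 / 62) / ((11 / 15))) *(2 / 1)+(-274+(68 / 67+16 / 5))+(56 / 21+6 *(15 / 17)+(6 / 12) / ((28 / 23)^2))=-2387113417519 / 9135144480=-261.31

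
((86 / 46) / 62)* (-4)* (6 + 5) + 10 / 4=1673 / 1426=1.17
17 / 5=3.40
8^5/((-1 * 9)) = -32768/9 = -3640.89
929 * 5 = 4645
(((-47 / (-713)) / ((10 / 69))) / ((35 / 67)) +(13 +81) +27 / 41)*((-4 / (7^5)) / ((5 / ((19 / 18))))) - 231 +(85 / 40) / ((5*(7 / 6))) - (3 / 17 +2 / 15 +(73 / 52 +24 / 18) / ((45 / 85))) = -26335018030674694 / 111532090249125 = -236.12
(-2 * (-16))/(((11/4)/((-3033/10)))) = -194112/55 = -3529.31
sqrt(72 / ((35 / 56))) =10.73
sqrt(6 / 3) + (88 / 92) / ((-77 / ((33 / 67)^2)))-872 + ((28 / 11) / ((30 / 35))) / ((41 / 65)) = -848086400968 / 977852337 + sqrt(2) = -865.88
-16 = -16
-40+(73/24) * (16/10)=-527/15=-35.13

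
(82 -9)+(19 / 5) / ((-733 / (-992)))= 286393 / 3665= 78.14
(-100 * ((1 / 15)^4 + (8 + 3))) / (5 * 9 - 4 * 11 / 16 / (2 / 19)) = -17820032 / 305775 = -58.28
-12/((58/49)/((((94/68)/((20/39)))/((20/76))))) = -5119569/49300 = -103.85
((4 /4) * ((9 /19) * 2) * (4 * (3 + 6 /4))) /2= 162 /19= 8.53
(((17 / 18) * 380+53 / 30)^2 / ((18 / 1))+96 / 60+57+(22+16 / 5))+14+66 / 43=45926997403 / 6269400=7325.58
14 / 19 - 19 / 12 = -193 / 228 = -0.85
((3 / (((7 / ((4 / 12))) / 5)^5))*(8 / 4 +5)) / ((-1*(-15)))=0.00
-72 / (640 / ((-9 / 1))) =81 / 80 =1.01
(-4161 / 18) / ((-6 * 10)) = 3.85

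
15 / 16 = 0.94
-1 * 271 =-271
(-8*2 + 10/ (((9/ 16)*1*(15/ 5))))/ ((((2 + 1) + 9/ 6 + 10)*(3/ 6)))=-1088/ 783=-1.39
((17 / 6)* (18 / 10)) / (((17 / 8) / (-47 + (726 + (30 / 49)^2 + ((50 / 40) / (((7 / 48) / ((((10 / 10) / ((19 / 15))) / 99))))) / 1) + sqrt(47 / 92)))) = 6* sqrt(1081) / 115 + 4091408532 / 2509045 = 1632.38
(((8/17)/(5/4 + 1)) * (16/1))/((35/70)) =1024/153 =6.69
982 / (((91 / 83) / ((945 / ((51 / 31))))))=113700870 / 221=514483.57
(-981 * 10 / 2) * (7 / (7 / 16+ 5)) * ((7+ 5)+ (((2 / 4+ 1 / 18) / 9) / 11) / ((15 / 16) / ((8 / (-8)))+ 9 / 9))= -657522880 / 8613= -76340.75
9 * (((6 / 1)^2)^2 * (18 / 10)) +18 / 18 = 104981 / 5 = 20996.20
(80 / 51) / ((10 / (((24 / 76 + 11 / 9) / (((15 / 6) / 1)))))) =4208 / 43605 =0.10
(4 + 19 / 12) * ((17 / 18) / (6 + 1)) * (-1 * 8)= -1139 / 189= -6.03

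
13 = 13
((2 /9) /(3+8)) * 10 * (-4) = -80 /99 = -0.81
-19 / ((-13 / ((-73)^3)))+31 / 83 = -613479406 / 1079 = -568562.93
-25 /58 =-0.43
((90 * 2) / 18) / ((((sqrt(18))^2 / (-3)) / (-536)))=2680 / 3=893.33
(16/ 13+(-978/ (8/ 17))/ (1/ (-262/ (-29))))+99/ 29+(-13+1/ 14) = -1709362/ 91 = -18784.20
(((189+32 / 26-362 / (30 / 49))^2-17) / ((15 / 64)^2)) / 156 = 6261664132096 / 333669375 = 18766.07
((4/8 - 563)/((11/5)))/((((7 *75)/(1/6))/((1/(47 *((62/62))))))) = -0.00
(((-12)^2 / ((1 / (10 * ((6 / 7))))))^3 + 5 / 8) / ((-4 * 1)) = -5159780353715 / 10976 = -470096606.57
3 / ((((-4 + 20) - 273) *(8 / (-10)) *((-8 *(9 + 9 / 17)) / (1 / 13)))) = -85 / 5773248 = -0.00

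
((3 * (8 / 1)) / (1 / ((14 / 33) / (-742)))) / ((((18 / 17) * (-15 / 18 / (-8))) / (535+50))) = -72.78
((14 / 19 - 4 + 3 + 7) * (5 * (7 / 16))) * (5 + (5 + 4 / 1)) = 3920 / 19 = 206.32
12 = 12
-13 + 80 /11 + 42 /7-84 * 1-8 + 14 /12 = -5977 /66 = -90.56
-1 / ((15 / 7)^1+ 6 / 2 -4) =-7 / 8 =-0.88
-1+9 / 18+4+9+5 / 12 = 155 / 12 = 12.92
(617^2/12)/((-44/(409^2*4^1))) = -63682036609/132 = -482439671.28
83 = 83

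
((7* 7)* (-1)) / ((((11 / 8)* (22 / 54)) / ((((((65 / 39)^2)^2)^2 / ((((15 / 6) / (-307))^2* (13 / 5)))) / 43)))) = -11545502500000 / 16436277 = -702440.25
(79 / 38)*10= 20.79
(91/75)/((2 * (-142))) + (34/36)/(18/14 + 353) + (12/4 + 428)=431.00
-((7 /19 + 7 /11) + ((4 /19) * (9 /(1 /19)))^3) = -9751314 /209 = -46657.00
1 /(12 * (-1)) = -0.08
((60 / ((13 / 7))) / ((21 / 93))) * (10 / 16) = 2325 / 26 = 89.42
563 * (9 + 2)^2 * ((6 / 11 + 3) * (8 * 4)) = 7728864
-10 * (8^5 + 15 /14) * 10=-22938350 /7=-3276907.14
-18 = -18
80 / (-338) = -40 / 169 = -0.24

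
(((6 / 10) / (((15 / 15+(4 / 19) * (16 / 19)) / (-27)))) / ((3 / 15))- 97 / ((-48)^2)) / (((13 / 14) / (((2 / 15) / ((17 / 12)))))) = -471887423 / 67626000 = -6.98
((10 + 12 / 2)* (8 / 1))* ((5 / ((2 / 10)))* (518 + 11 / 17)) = 28214400 / 17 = 1659670.59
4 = 4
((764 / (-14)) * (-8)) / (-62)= -1528 / 217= -7.04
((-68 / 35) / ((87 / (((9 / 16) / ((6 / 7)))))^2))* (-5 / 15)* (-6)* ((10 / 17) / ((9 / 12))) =-7 / 40368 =-0.00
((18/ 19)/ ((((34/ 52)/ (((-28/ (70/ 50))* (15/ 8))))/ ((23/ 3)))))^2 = 18103702500/ 104329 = 173525.12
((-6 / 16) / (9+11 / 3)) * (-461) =4149 / 304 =13.65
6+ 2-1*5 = 3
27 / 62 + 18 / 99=421 / 682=0.62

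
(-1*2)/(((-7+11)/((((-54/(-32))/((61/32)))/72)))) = -3/488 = -0.01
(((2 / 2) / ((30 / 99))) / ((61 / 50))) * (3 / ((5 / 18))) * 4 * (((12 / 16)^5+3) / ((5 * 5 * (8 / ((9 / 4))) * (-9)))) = -590733 / 1249280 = -0.47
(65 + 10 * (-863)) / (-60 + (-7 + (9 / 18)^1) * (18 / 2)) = 5710 / 79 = 72.28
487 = 487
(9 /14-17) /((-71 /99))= 22671 /994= 22.81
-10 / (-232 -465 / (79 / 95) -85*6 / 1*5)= 790 / 263953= 0.00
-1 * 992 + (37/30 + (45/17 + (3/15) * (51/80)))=-20155039/20400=-987.99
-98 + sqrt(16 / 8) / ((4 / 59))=-98 + 59* sqrt(2) / 4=-77.14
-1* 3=-3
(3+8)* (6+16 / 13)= 1034 / 13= 79.54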